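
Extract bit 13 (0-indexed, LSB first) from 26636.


0b110100000001100, position 13 = 1

1


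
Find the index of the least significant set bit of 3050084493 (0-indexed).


0b10110101110011001001100010001101. Lowest set bit at position 0

0


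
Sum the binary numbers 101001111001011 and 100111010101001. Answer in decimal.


101001111001011 + 100111010101001 = 1010001001110100 = 41588

41588


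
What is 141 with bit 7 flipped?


141 ^ (1 << 7) = 141 ^ 128 = 13

13


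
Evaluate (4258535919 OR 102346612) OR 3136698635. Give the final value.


Step 1: 4258535919 | 102346612 = 4292722687
Step 2: 4292722687 | 3136698635 = 4294950911

4294950911


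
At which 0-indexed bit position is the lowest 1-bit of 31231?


0b111100111111111. Lowest set bit at position 0

0


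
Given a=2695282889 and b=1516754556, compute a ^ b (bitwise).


2695282889 ^ 1516754556 = 4206958261

4206958261


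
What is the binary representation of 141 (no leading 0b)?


141 = 10001101 in binary

10001101


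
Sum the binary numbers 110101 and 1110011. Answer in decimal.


110101 + 1110011 = 10101000 = 168

168


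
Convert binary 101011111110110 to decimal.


101011111110110 in decimal = 22518

22518


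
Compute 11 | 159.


0b1011 | 0b10011111 = 0b10011111 = 159

159


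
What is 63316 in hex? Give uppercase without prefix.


63316 = F754 hex

F754


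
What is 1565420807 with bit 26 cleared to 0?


1565420807 & ~(1 << 26) = 1498311943

1498311943


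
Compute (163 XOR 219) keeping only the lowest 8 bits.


Step 1: 163 ^ 219 = 120
Step 2: 120 & 255 = 120

120


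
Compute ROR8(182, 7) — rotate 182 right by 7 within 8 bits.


Rotate 0b10110110 right by 7 (8-bit) = 0b1101101 = 109

109


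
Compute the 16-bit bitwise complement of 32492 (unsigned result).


~0b111111011101100 = 0b1000000100010011 = 33043 (16-bit unsigned)

33043


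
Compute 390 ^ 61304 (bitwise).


0b110000110 ^ 0b1110111101111000 = 0b1110111011111110 = 61182

61182


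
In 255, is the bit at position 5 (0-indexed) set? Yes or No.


0b11111111, bit 5 = 1. Yes

Yes


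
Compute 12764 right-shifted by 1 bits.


0b11000111011100 >> 1 = 0b1100011101110 = 6382

6382


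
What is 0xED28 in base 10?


ED28 hex = 60712 decimal

60712


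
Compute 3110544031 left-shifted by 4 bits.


0b10111001011001110010001010011111 << 4 = 0b101110010110011100100010100111110000 = 49768704496

49768704496


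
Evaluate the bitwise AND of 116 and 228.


0b1110100 & 0b11100100 = 0b1100100 = 100

100


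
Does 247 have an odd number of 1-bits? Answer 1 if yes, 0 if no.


0b11110111 has 7 ones => parity 1

1


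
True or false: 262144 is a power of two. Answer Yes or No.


0b1000000000000000000. Only one bit set => Yes

Yes


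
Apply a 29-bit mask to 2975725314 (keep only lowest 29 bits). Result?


2975725314 & 536870911 = 291370754

291370754


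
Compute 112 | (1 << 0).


112 | (1 << 0) = 112 | 1 = 113

113


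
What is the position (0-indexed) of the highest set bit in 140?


0b10001100. Highest set bit at position 7

7


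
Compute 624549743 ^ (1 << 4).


624549743 ^ (1 << 4) = 624549743 ^ 16 = 624549759

624549759


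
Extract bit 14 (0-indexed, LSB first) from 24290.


0b101111011100010, position 14 = 1

1


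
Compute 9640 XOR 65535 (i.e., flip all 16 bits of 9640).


9640 ^ 65535 = 55895

55895


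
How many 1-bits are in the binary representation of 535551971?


0b11111111010111101111111100011 has 23 set bits

23


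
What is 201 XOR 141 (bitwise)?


0b11001001 ^ 0b10001101 = 0b1000100 = 68

68


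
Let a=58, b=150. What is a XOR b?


58 ^ 150 = 172

172


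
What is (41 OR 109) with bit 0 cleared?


Step 1: 41 | 109 = 109
Step 2: 109 & ~(1 << 0) = 108

108


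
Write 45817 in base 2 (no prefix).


45817 = 1011001011111001 in binary

1011001011111001


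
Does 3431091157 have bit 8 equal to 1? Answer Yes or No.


0b11001100100000100100101111010101, bit 8 = 1. Yes

Yes


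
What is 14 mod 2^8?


14 & 255 = 14

14


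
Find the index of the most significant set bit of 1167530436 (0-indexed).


0b1000101100101110001100111000100. Highest set bit at position 30

30


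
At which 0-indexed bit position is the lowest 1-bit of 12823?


0b11001000010111. Lowest set bit at position 0

0


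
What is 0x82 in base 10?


82 hex = 130 decimal

130


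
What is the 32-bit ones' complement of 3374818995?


3374818995 ^ 4294967295 = 920148300

920148300


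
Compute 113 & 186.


0b1110001 & 0b10111010 = 0b110000 = 48

48


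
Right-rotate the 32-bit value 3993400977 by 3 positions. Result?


Rotate 0b11101110000001100111011010010001 right by 3 (32-bit) = 0b111101110000001100111011010010 = 1036046034

1036046034


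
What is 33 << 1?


0b100001 << 1 = 0b1000010 = 66

66


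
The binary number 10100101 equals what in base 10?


10100101 in decimal = 165

165


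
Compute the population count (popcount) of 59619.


0b1110100011100011 has 9 set bits

9


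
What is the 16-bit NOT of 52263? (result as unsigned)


~0b1100110000100111 = 0b11001111011000 = 13272 (16-bit unsigned)

13272


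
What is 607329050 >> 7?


0b100100001100110001101100011010 >> 7 = 0b10010000110011000110110 = 4744758

4744758


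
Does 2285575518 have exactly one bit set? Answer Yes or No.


0b10001000001110110001110101011110. Multiple bits set => No

No


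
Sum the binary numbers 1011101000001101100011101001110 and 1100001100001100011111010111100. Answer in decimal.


1011101000001101100011101001110 + 1100001100001100011111010111100 = 10111110100011010000011000001010 = 3196913162

3196913162


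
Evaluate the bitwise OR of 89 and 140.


0b1011001 | 0b10001100 = 0b11011101 = 221

221


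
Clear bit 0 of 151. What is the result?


151 & ~(1 << 0) = 150

150


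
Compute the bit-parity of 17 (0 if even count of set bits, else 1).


0b10001 has 2 ones => parity 0

0


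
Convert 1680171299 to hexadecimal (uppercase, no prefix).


1680171299 = 64256123 hex

64256123


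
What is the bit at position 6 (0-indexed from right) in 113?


0b1110001, position 6 = 1

1


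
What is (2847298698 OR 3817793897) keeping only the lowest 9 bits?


Step 1: 2847298698 | 3817793897 = 3955162603
Step 2: 3955162603 & 511 = 491

491


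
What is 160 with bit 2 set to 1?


160 | (1 << 2) = 160 | 4 = 164

164


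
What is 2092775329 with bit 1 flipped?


2092775329 ^ (1 << 1) = 2092775329 ^ 2 = 2092775331

2092775331


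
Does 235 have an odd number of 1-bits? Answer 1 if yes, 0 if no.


0b11101011 has 6 ones => parity 0

0


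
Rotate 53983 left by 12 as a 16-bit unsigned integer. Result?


Rotate 0b1101001011011111 left by 12 (16-bit) = 0b1111110100101101 = 64813

64813


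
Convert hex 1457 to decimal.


1457 hex = 5207 decimal

5207


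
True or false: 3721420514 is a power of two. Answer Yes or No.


0b11011101110100000101111011100010. Multiple bits set => No

No


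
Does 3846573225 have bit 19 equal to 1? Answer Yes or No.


0b11100101010001100000110010101001, bit 19 = 0. No

No


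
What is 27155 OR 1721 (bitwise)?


0b110101000010011 | 0b11010111001 = 0b110111010111011 = 28347

28347


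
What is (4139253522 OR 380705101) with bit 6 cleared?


Step 1: 4139253522 | 380705101 = 4139253599
Step 2: 4139253599 & ~(1 << 6) = 4139253535

4139253535


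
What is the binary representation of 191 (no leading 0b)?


191 = 10111111 in binary

10111111


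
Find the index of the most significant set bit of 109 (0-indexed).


0b1101101. Highest set bit at position 6

6


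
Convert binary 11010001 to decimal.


11010001 in decimal = 209

209


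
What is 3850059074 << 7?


0b11100101011110110011110101000010 << 7 = 0b111001010111101100111101010000100000000 = 492807561472

492807561472


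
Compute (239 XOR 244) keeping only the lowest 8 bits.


Step 1: 239 ^ 244 = 27
Step 2: 27 & 255 = 27

27


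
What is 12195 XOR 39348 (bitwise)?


0b10111110100011 ^ 0b1001100110110100 = 0b1011011000010111 = 46615

46615


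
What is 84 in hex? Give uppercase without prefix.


84 = 54 hex

54


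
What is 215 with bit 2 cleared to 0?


215 & ~(1 << 2) = 211

211


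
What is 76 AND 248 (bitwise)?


0b1001100 & 0b11111000 = 0b1001000 = 72

72


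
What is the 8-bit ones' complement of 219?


219 ^ 255 = 36

36


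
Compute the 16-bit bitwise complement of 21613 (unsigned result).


~0b101010001101101 = 0b1010101110010010 = 43922 (16-bit unsigned)

43922


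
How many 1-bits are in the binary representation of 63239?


0b1111011100000111 has 10 set bits

10


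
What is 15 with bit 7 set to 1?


15 | (1 << 7) = 15 | 128 = 143

143


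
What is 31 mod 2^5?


31 & 31 = 31

31


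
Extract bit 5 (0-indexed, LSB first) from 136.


0b10001000, position 5 = 0

0


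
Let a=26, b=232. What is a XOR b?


26 ^ 232 = 242

242


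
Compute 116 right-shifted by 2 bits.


0b1110100 >> 2 = 0b11101 = 29

29


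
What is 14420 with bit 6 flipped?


14420 ^ (1 << 6) = 14420 ^ 64 = 14356

14356


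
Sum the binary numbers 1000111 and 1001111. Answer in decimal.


1000111 + 1001111 = 10010110 = 150

150


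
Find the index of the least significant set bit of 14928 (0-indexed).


0b11101001010000. Lowest set bit at position 4

4


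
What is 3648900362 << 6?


0b11011001011111011100110100001010 << 6 = 0b11011001011111011100110100001010000000 = 233529623168

233529623168


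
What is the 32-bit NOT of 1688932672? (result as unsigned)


~0b1100100101010110001000101000000 = 0b10011011010101001110111010111111 = 2606034623 (32-bit unsigned)

2606034623


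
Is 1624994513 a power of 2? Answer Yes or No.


0b1100000110110110111001011010001. Multiple bits set => No

No


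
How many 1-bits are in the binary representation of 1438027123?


0b1010101101101101000110101110011 has 18 set bits

18


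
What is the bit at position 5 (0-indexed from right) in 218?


0b11011010, position 5 = 0

0


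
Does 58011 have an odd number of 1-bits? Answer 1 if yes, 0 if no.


0b1110001010011011 has 9 ones => parity 1

1


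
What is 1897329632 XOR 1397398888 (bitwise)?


0b1110001000101101111001111100000 ^ 0b1010011010010101001110101101000 = 0b100010010111000110111010001000 = 576482952

576482952


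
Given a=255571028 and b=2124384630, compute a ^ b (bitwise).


255571028 ^ 2124384630 = 1906588962

1906588962


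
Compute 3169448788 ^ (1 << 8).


3169448788 ^ (1 << 8) = 3169448788 ^ 256 = 3169448532

3169448532


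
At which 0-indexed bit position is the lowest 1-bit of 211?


0b11010011. Lowest set bit at position 0

0


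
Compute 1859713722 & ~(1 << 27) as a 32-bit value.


1859713722 & ~(1 << 27) = 1725495994

1725495994


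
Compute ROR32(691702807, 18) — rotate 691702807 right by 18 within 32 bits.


Rotate 0b101001001110101000110000010111 right by 18 (32-bit) = 0b10100011000001011100101001001110 = 2735065678

2735065678


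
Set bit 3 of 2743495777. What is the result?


2743495777 | (1 << 3) = 2743495777 | 8 = 2743495785

2743495785


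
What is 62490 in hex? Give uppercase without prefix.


62490 = F41A hex

F41A


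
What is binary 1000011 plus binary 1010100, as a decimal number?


1000011 + 1010100 = 10010111 = 151

151


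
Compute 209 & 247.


0b11010001 & 0b11110111 = 0b11010001 = 209

209


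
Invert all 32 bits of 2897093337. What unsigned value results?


2897093337 ^ 4294967295 = 1397873958

1397873958


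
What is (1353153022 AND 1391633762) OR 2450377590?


Step 1: 1353153022 & 1391633762 = 1352802658
Step 2: 1352802658 | 2450377590 = 3534744438

3534744438


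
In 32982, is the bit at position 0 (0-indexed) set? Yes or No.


0b1000000011010110, bit 0 = 0. No

No


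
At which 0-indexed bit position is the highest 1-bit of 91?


0b1011011. Highest set bit at position 6

6


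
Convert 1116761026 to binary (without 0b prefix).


1116761026 = 1000010100100000110101111000010 in binary

1000010100100000110101111000010


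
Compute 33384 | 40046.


0b1000001001101000 | 0b1001110001101110 = 0b1001111001101110 = 40558

40558


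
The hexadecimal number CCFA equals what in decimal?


CCFA hex = 52474 decimal

52474


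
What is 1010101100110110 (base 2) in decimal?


1010101100110110 in decimal = 43830

43830


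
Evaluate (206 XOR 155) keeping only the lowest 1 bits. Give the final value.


Step 1: 206 ^ 155 = 85
Step 2: 85 & 1 = 1

1


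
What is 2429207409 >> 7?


0b10010000110010101100001101110001 >> 7 = 0b1001000011001010110000110 = 18978182

18978182


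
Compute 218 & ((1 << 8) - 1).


218 & 255 = 218

218


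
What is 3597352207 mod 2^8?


3597352207 & 255 = 15

15


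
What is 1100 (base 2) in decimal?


1100 in decimal = 12

12


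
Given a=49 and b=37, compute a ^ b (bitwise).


49 ^ 37 = 20

20


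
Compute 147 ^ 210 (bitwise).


0b10010011 ^ 0b11010010 = 0b1000001 = 65

65


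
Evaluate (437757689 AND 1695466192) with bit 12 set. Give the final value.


Step 1: 437757689 & 1695466192 = 426704
Step 2: 426704 | (1 << 12) = 426704 | 4096 = 430800

430800


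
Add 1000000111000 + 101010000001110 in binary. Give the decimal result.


1000000111000 + 101010000001110 = 110010001000110 = 25670

25670


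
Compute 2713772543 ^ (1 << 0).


2713772543 ^ (1 << 0) = 2713772543 ^ 1 = 2713772542

2713772542


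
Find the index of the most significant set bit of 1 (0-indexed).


0b1. Highest set bit at position 0

0


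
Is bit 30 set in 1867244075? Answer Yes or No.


0b1101111010010111110001000101011, bit 30 = 1. Yes

Yes


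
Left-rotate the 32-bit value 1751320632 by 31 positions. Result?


Rotate 0b1101000011000110000100000111000 left by 31 (32-bit) = 0b110100001100011000010000011100 = 875660316

875660316


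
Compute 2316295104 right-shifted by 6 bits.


0b10001010000011111101101111000000 >> 6 = 0b10001010000011111101101111 = 36192111

36192111


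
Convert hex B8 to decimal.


B8 hex = 184 decimal

184


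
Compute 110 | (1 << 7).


110 | (1 << 7) = 110 | 128 = 238

238


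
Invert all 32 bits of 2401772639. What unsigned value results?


2401772639 ^ 4294967295 = 1893194656

1893194656


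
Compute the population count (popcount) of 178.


0b10110010 has 4 set bits

4


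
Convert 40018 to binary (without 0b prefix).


40018 = 1001110001010010 in binary

1001110001010010


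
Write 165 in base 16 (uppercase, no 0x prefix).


165 = A5 hex

A5


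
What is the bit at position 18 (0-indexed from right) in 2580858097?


0b10011001110101001100010011110001, position 18 = 1

1


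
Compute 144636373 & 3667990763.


0b1000100111101111100111010101 & 0b11011010101000010001100011101011 = 0b1000100000000001100011000001 = 142612673

142612673


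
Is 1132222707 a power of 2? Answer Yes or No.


0b1000011011111000101100011110011. Multiple bits set => No

No


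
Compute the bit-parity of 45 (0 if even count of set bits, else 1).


0b101101 has 4 ones => parity 0

0


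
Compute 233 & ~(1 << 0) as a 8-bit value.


233 & ~(1 << 0) = 232

232


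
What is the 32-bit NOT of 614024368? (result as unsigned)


~0b100100100110010100010010110000 = 0b11011011011001101011101101001111 = 3680942927 (32-bit unsigned)

3680942927


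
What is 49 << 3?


0b110001 << 3 = 0b110001000 = 392

392


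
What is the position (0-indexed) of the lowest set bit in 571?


0b1000111011. Lowest set bit at position 0

0


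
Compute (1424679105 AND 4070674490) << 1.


Step 1: 1424679105 & 4070674490 = 1352695808
Step 2: 1352695808 << 1 = 2705391616

2705391616


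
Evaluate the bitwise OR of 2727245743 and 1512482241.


0b10100010100011100111011110101111 | 0b1011010001001101010010111000001 = 0b11111010101011101111011111101111 = 4205770735

4205770735


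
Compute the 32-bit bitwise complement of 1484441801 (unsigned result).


~0b1011000011110101100100011001001 = 0b10100111100001010011011100110110 = 2810525494 (32-bit unsigned)

2810525494


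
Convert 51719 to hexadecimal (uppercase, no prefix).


51719 = CA07 hex

CA07


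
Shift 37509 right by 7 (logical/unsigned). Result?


0b1001001010000101 >> 7 = 0b100100101 = 293

293


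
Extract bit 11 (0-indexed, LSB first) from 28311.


0b110111010010111, position 11 = 1

1


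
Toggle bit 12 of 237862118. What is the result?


237862118 ^ (1 << 12) = 237862118 ^ 4096 = 237858022

237858022


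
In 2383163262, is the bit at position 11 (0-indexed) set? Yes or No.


0b10001110000011000010111101111110, bit 11 = 1. Yes

Yes


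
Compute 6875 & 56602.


0b1101011011011 & 0b1101110100011010 = 0b1100000011010 = 6170

6170


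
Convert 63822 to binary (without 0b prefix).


63822 = 1111100101001110 in binary

1111100101001110


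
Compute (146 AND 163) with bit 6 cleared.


Step 1: 146 & 163 = 130
Step 2: 130 & ~(1 << 6) = 130

130


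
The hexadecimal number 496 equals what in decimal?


496 hex = 1174 decimal

1174


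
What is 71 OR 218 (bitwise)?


0b1000111 | 0b11011010 = 0b11011111 = 223

223


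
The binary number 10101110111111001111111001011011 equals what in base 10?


10101110111111001111111001011011 in decimal = 2935815771

2935815771


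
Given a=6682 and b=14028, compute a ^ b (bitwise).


6682 ^ 14028 = 11478

11478


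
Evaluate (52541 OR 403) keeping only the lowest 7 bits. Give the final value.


Step 1: 52541 | 403 = 52671
Step 2: 52671 & 127 = 63

63


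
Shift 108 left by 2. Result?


0b1101100 << 2 = 0b110110000 = 432

432


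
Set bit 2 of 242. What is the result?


242 | (1 << 2) = 242 | 4 = 246

246


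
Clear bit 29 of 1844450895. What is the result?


1844450895 & ~(1 << 29) = 1307579983

1307579983


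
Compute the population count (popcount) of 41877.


0b1010001110010101 has 8 set bits

8


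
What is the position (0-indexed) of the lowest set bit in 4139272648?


0b11110110101110000100100111001000. Lowest set bit at position 3

3


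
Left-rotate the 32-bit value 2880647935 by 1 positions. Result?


Rotate 0b10101011101100110011001011111111 left by 1 (32-bit) = 0b1010111011001100110010111111111 = 1466328575

1466328575


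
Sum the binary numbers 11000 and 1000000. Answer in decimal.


11000 + 1000000 = 1011000 = 88

88


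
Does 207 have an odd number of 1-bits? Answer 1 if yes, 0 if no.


0b11001111 has 6 ones => parity 0

0


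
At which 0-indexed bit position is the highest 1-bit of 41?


0b101001. Highest set bit at position 5

5


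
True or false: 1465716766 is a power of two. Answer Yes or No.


0b1010111010111010001000000011110. Multiple bits set => No

No


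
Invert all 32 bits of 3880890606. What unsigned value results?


3880890606 ^ 4294967295 = 414076689

414076689


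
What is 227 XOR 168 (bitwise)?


0b11100011 ^ 0b10101000 = 0b1001011 = 75

75


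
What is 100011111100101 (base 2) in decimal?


100011111100101 in decimal = 18405

18405


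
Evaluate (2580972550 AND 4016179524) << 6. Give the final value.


Step 1: 2580972550 & 4016179524 = 2302803972
Step 2: 2302803972 << 6 = 147379454208

147379454208


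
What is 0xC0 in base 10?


C0 hex = 192 decimal

192


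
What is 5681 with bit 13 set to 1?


5681 | (1 << 13) = 5681 | 8192 = 13873

13873


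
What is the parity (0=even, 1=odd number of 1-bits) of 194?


0b11000010 has 3 ones => parity 1

1


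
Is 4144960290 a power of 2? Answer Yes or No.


0b11110111000011110001001100100010. Multiple bits set => No

No


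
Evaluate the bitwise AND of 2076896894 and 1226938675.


0b1111011110010101110111001111110 & 0b1001001001000011001100100110011 = 0b1001001000000001000100000110010 = 1224771634

1224771634


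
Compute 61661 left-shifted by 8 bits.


0b1111000011011101 << 8 = 0b111100001101110100000000 = 15785216

15785216


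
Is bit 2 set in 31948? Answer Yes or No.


0b111110011001100, bit 2 = 1. Yes

Yes


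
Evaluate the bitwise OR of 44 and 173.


0b101100 | 0b10101101 = 0b10101101 = 173

173


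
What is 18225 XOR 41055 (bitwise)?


0b100011100110001 ^ 0b1010000001011111 = 0b1110011101101110 = 59246

59246


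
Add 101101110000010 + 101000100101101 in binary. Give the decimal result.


101101110000010 + 101000100101101 = 1010110010101111 = 44207

44207


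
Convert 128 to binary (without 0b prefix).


128 = 10000000 in binary

10000000


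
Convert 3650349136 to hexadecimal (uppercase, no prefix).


3650349136 = D993E850 hex

D993E850


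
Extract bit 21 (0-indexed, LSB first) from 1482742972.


0b1011000011000001101110010111100, position 21 = 1

1


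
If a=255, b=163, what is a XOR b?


255 ^ 163 = 92

92


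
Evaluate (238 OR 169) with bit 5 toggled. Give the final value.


Step 1: 238 | 169 = 239
Step 2: 239 ^ (1 << 5) = 239 ^ 32 = 207

207


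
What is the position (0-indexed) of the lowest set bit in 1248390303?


0b1001010011010001110110010011111. Lowest set bit at position 0

0


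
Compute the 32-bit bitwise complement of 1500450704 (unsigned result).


~0b1011001011011110000111110010000 = 0b10100110100100001111000001101111 = 2794516591 (32-bit unsigned)

2794516591


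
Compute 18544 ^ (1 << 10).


18544 ^ (1 << 10) = 18544 ^ 1024 = 19568

19568


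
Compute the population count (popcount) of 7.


0b111 has 3 set bits

3


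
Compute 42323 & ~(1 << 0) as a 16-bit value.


42323 & ~(1 << 0) = 42322

42322


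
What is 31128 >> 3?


0b111100110011000 >> 3 = 0b111100110011 = 3891

3891


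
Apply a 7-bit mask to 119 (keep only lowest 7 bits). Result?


119 & 127 = 119

119


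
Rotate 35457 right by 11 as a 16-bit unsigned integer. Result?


Rotate 0b1000101010000001 right by 11 (16-bit) = 0b101000000110001 = 20529

20529


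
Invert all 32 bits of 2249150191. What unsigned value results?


2249150191 ^ 4294967295 = 2045817104

2045817104


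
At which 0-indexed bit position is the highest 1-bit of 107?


0b1101011. Highest set bit at position 6

6


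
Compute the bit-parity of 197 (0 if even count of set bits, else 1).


0b11000101 has 4 ones => parity 0

0


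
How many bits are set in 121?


0b1111001 has 5 set bits

5


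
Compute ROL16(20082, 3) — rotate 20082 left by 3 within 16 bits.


Rotate 0b100111001110010 left by 3 (16-bit) = 0b111001110010010 = 29586

29586


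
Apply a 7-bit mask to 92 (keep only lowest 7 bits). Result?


92 & 127 = 92

92


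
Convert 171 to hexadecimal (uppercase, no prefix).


171 = AB hex

AB


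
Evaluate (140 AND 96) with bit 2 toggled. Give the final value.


Step 1: 140 & 96 = 0
Step 2: 0 ^ (1 << 2) = 0 ^ 4 = 4

4


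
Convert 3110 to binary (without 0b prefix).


3110 = 110000100110 in binary

110000100110


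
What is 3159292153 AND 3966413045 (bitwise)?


0b10111100010011101111100011111001 & 0b11101100011010101010100011110101 = 0b10101100010010101010100011110001 = 2890574065

2890574065


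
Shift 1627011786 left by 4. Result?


0b1100000111110100011101011001010 << 4 = 0b11000001111101000111010110010100000 = 26032188576

26032188576


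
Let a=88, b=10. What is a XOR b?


88 ^ 10 = 82

82


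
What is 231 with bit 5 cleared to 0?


231 & ~(1 << 5) = 199

199


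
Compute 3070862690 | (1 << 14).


3070862690 | (1 << 14) = 3070862690 | 16384 = 3070879074

3070879074


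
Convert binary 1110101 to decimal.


1110101 in decimal = 117

117


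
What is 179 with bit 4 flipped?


179 ^ (1 << 4) = 179 ^ 16 = 163

163


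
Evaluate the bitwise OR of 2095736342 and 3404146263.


0b1111100111010100110011000010110 | 0b11001010111001110010011001010111 = 0b11111110111011110110011001010111 = 4277102167

4277102167


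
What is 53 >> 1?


0b110101 >> 1 = 0b11010 = 26

26


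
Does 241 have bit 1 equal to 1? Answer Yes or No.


0b11110001, bit 1 = 0. No

No


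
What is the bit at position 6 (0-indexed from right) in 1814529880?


0b1101100001001111000011101011000, position 6 = 1

1


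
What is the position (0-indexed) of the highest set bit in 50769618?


0b11000001101010111011010010. Highest set bit at position 25

25


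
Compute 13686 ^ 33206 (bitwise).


0b11010101110110 ^ 0b1000000110110110 = 0b1011010011000000 = 46272

46272


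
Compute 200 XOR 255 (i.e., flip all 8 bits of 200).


200 ^ 255 = 55

55


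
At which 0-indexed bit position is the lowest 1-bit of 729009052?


0b101011011100111100101110011100. Lowest set bit at position 2

2


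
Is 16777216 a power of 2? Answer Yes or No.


0b1000000000000000000000000. Only one bit set => Yes

Yes


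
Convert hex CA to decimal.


CA hex = 202 decimal

202


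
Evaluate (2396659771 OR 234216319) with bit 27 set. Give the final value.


Step 1: 2396659771 | 234216319 = 2415917951
Step 2: 2415917951 | (1 << 27) = 2415917951 | 134217728 = 2415917951

2415917951


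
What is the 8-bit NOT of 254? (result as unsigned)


~0b11111110 = 0b1 = 1 (8-bit unsigned)

1


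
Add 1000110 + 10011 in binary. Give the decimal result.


1000110 + 10011 = 1011001 = 89

89


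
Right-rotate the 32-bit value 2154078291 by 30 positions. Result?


Rotate 0b10000000011001001010000001010011 right by 30 (32-bit) = 0b1100100101000000101001110 = 26378574

26378574


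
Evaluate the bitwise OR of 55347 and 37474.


0b1101100000110011 | 0b1001001001100010 = 0b1101101001110011 = 55923

55923


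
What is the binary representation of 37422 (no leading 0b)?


37422 = 1001001000101110 in binary

1001001000101110


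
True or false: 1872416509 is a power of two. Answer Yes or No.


0b1101111100110101100111011111101. Multiple bits set => No

No


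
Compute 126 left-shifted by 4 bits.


0b1111110 << 4 = 0b11111100000 = 2016

2016


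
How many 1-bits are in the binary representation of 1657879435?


0b1100010110100010011101110001011 has 16 set bits

16


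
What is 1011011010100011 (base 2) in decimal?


1011011010100011 in decimal = 46755

46755


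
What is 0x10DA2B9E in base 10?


10DA2B9E hex = 282733470 decimal

282733470


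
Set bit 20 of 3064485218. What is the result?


3064485218 | (1 << 20) = 3064485218 | 1048576 = 3065533794

3065533794


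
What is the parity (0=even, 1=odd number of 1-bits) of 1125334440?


0b1000011000100110011110110101000 has 14 ones => parity 0

0


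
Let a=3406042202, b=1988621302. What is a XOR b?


3406042202 ^ 1988621302 = 3179538348

3179538348


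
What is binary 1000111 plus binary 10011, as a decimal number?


1000111 + 10011 = 1011010 = 90

90


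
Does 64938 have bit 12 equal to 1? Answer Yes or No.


0b1111110110101010, bit 12 = 1. Yes

Yes


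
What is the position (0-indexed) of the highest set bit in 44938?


0b1010111110001010. Highest set bit at position 15

15


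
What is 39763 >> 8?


0b1001101101010011 >> 8 = 0b10011011 = 155

155


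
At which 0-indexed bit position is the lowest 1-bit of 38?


0b100110. Lowest set bit at position 1

1


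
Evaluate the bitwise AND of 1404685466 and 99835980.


0b1010011101110011100110010011010 & 0b101111100110110000001001100 = 0b1101100010100000000001000 = 28393480

28393480


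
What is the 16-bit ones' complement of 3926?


3926 ^ 65535 = 61609

61609


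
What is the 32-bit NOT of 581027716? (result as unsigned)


~0b100010101000011100011110000100 = 0b11011101010111100011100001111011 = 3713939579 (32-bit unsigned)

3713939579


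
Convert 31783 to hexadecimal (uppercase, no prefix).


31783 = 7C27 hex

7C27


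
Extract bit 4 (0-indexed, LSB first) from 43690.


0b1010101010101010, position 4 = 0

0


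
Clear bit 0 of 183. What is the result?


183 & ~(1 << 0) = 182

182


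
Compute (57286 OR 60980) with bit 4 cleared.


Step 1: 57286 | 60980 = 65526
Step 2: 65526 & ~(1 << 4) = 65510

65510


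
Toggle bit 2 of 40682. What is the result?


40682 ^ (1 << 2) = 40682 ^ 4 = 40686

40686


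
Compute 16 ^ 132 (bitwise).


0b10000 ^ 0b10000100 = 0b10010100 = 148

148


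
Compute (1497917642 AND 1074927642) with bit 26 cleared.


Step 1: 1497917642 & 1074927642 = 1073743882
Step 2: 1073743882 & ~(1 << 26) = 1073743882

1073743882


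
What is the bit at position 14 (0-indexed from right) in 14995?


0b11101010010011, position 14 = 0

0


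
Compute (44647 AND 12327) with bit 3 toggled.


Step 1: 44647 & 12327 = 8231
Step 2: 8231 ^ (1 << 3) = 8231 ^ 8 = 8239

8239


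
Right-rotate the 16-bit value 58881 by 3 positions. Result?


Rotate 0b1110011000000001 right by 3 (16-bit) = 0b11110011000000 = 15552

15552


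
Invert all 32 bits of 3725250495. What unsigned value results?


3725250495 ^ 4294967295 = 569716800

569716800


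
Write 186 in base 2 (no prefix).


186 = 10111010 in binary

10111010


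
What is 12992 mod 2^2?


12992 & 3 = 0

0


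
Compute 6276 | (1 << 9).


6276 | (1 << 9) = 6276 | 512 = 6788

6788


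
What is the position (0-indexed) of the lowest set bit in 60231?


0b1110101101000111. Lowest set bit at position 0

0


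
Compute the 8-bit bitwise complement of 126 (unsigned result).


~0b1111110 = 0b10000001 = 129 (8-bit unsigned)

129


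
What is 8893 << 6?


0b10001010111101 << 6 = 0b10001010111101000000 = 569152

569152


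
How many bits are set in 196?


0b11000100 has 3 set bits

3


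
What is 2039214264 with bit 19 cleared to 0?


2039214264 & ~(1 << 19) = 2038689976

2038689976


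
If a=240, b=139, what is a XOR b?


240 ^ 139 = 123

123


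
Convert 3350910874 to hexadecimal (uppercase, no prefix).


3350910874 = C7BAD79A hex

C7BAD79A


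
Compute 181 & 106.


0b10110101 & 0b1101010 = 0b100000 = 32

32


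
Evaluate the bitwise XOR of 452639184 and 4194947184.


0b11010111110101011100111010000 ^ 0b11111010000010011101000001110000 = 0b11100000111100110110100110100000 = 3774048672

3774048672


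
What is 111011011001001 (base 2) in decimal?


111011011001001 in decimal = 30409

30409


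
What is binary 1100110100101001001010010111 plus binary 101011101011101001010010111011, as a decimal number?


1100110100101001001010010111 + 101011101011101001010010111011 = 111000100000010010011101010010 = 947988306

947988306


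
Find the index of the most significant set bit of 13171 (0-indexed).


0b11001101110011. Highest set bit at position 13

13


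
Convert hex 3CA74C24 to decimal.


3CA74C24 hex = 1017596964 decimal

1017596964


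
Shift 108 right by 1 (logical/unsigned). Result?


0b1101100 >> 1 = 0b110110 = 54

54


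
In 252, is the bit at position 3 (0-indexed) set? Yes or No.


0b11111100, bit 3 = 1. Yes

Yes


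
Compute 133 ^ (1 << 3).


133 ^ (1 << 3) = 133 ^ 8 = 141

141


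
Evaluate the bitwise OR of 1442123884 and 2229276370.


0b1010101111101010001000001101100 | 0b10000100111000000000111011010010 = 0b11010101111101010001111011111110 = 3589611262

3589611262


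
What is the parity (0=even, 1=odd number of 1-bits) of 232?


0b11101000 has 4 ones => parity 0

0


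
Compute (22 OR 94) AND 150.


Step 1: 22 | 94 = 94
Step 2: 94 & 150 = 22

22


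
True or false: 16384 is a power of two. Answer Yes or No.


0b100000000000000. Only one bit set => Yes

Yes


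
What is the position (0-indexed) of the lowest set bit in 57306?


0b1101111111011010. Lowest set bit at position 1

1


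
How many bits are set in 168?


0b10101000 has 3 set bits

3


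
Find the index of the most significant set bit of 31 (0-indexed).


0b11111. Highest set bit at position 4

4


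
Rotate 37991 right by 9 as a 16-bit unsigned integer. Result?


Rotate 0b1001010001100111 right by 9 (16-bit) = 0b11001111001010 = 13258

13258


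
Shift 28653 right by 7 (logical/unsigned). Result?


0b110111111101101 >> 7 = 0b11011111 = 223

223


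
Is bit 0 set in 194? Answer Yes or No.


0b11000010, bit 0 = 0. No

No


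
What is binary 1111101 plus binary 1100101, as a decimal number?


1111101 + 1100101 = 11100010 = 226

226


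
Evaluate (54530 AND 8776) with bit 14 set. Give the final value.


Step 1: 54530 & 8776 = 0
Step 2: 0 | (1 << 14) = 0 | 16384 = 16384

16384


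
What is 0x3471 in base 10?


3471 hex = 13425 decimal

13425


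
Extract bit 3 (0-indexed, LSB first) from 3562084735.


0b11010100010100010001100101111111, position 3 = 1

1


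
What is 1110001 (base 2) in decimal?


1110001 in decimal = 113

113


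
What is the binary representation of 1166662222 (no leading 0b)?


1166662222 = 1000101100010011101101001001110 in binary

1000101100010011101101001001110


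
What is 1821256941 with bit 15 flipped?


1821256941 ^ (1 << 15) = 1821256941 ^ 32768 = 1821289709

1821289709


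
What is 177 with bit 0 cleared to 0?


177 & ~(1 << 0) = 176

176


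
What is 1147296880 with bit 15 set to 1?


1147296880 | (1 << 15) = 1147296880 | 32768 = 1147329648

1147329648


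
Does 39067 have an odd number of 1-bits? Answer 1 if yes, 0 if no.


0b1001100010011011 has 8 ones => parity 0

0


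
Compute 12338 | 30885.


0b11000000110010 | 0b111100010100101 = 0b111100010110111 = 30903

30903


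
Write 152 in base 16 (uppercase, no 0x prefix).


152 = 98 hex

98


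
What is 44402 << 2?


0b1010110101110010 << 2 = 0b101011010111001000 = 177608

177608


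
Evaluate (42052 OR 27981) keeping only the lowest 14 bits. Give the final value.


Step 1: 42052 | 27981 = 60749
Step 2: 60749 & 16383 = 11597

11597


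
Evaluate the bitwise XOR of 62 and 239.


0b111110 ^ 0b11101111 = 0b11010001 = 209

209


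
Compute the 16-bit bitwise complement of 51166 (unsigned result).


~0b1100011111011110 = 0b11100000100001 = 14369 (16-bit unsigned)

14369


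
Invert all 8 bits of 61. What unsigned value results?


61 ^ 255 = 194

194


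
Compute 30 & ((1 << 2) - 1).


30 & 3 = 2

2


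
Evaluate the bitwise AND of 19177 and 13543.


0b100101011101001 & 0b11010011100111 = 0b11100001 = 225

225


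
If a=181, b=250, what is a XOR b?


181 ^ 250 = 79

79


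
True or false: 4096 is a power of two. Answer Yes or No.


0b1000000000000. Only one bit set => Yes

Yes


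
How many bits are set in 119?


0b1110111 has 6 set bits

6


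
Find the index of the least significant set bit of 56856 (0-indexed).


0b1101111000011000. Lowest set bit at position 3

3


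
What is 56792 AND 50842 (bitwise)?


0b1101110111011000 & 0b1100011010011010 = 0b1100010010011000 = 50328

50328


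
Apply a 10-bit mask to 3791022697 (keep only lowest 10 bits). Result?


3791022697 & 1023 = 617

617


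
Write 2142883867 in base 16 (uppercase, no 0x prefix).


2142883867 = 7FB9D01B hex

7FB9D01B


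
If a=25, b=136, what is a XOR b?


25 ^ 136 = 145

145


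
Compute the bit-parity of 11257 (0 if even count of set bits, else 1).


0b10101111111001 has 10 ones => parity 0

0


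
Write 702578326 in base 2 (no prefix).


702578326 = 101001111000000111111010010110 in binary

101001111000000111111010010110


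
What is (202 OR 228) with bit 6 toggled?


Step 1: 202 | 228 = 238
Step 2: 238 ^ (1 << 6) = 238 ^ 64 = 174

174


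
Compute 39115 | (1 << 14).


39115 | (1 << 14) = 39115 | 16384 = 55499

55499


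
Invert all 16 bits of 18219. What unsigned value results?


18219 ^ 65535 = 47316

47316


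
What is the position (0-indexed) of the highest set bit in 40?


0b101000. Highest set bit at position 5

5


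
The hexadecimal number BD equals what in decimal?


BD hex = 189 decimal

189


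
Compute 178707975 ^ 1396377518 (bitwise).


0b1010101001101101111000000111 ^ 0b1010011001110110000011110101110 = 0b1011001100111011101100110101001 = 1503517097

1503517097


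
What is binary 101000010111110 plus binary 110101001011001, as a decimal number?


101000010111110 + 110101001011001 = 1011101100010111 = 47895

47895


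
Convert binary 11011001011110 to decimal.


11011001011110 in decimal = 13918

13918


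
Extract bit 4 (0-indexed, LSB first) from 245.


0b11110101, position 4 = 1

1


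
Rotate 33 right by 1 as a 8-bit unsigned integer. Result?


Rotate 0b100001 right by 1 (8-bit) = 0b10010000 = 144

144


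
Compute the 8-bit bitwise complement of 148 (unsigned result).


~0b10010100 = 0b1101011 = 107 (8-bit unsigned)

107


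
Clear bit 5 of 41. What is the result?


41 & ~(1 << 5) = 9

9


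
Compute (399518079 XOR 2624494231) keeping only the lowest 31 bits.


Step 1: 399518079 ^ 2624494231 = 2344530920
Step 2: 2344530920 & 2147483647 = 197047272

197047272


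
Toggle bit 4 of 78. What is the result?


78 ^ (1 << 4) = 78 ^ 16 = 94

94


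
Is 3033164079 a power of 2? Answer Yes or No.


0b10110100110010100110100100101111. Multiple bits set => No

No


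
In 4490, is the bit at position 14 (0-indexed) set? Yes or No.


0b1000110001010, bit 14 = 0. No

No


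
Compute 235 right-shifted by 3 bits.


0b11101011 >> 3 = 0b11101 = 29

29


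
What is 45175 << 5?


0b1011000001110111 << 5 = 0b101100000111011100000 = 1445600

1445600


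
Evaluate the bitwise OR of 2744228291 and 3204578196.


0b10100011100100011001100111000011 | 0b10111111000000011111101110010100 = 0b10111111100100011111101111010111 = 3214015447

3214015447


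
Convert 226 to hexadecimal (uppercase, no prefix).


226 = E2 hex

E2


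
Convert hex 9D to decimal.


9D hex = 157 decimal

157


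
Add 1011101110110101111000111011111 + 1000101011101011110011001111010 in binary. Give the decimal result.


1011101110110101111000111011111 + 1000101011101011110011001111010 = 10100011010100001101100001011001 = 2739984473

2739984473


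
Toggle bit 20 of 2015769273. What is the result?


2015769273 ^ (1 << 20) = 2015769273 ^ 1048576 = 2016817849

2016817849


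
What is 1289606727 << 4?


0b1001100110111011101011001000111 << 4 = 0b10011001101110111010110010001110000 = 20633707632

20633707632


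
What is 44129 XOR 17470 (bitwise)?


0b1010110001100001 ^ 0b100010000111110 = 0b1110100001011111 = 59487

59487
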